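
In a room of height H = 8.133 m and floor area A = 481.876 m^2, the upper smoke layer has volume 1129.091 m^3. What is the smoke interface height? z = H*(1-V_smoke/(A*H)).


V/(A*H) = 0.28810
1 - 0.28810 = 0.71190
z = 8.133 * 0.71190 = 5.7899 m

5.7899 m


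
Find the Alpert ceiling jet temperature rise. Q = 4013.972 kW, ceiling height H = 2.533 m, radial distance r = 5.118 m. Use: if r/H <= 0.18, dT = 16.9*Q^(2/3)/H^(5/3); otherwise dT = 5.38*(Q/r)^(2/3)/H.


r/H = 5.118 / 2.533 = 2.0205
r/H > 0.18, so dT = 5.38*(Q/r)^(2/3)/H
Q/r = 784.29
(Q/r)^(2/3) = 85.045
dT = 5.38 * 85.045 / 2.533 = 180.63 K

180.63 K


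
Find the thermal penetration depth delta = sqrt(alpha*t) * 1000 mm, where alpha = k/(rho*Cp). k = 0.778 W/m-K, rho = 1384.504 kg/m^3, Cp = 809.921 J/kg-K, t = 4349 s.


alpha = 0.778 / (1384.504 * 809.921) = 6.9381e-07 m^2/s
alpha * t = 0.0030174
delta = sqrt(0.0030174) * 1000 = 54.931 mm

54.931 mm


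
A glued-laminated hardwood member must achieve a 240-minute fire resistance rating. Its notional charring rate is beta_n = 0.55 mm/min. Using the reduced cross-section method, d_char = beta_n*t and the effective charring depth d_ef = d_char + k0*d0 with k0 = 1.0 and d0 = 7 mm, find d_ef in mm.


d_char = 0.55 * 240 = 132 mm
d_ef = 132 + 1.0*7 = 139 mm

139 mm


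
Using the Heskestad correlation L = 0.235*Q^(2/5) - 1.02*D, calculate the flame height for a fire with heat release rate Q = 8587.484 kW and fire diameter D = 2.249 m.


Q^(2/5) = 37.458
0.235 * Q^(2/5) = 8.8027
1.02 * D = 2.2940
L = 6.5087 m

6.5087 m


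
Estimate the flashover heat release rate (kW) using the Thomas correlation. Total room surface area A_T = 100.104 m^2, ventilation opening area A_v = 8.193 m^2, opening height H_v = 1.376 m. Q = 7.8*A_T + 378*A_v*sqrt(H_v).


7.8*A_T = 780.81
sqrt(H_v) = 1.1730
378*A_v*sqrt(H_v) = 3632.8
Q = 780.81 + 3632.8 = 4413.6 kW

4413.6 kW


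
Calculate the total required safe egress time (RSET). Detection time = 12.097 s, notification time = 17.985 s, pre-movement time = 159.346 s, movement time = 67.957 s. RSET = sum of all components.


Total = 12.097 + 17.985 + 159.346 + 67.957 = 257.385 s

257.385 s


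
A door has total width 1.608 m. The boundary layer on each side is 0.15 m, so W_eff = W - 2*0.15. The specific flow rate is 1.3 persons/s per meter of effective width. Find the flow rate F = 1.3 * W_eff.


W_eff = 1.608 - 0.30 = 1.308 m
F = 1.3 * 1.308 = 1.7004 persons/s

1.7004 persons/s


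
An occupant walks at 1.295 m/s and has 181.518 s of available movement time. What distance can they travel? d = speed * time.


d = 1.295 * 181.518 = 235.07 m

235.07 m


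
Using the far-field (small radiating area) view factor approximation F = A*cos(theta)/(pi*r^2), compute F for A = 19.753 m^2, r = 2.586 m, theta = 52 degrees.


cos(52 deg) = 0.61566
pi*r^2 = 21.009
F = 19.753 * 0.61566 / 21.009 = 0.57885

0.57885


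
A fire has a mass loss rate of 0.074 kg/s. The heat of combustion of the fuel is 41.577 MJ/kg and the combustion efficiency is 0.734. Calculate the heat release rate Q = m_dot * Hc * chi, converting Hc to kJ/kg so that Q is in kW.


Hc = 41.577 MJ/kg = 41.577 * 1000 kJ/kg = 41577 kJ/kg
Q = 0.074 kg/s * 41577 kJ/kg * 0.734 = 2258.3 kW

2258.3 kW


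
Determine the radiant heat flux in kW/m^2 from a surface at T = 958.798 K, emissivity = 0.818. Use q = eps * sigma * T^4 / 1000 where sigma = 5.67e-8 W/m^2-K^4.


T^4 = 8.4510e+11
q = 0.818 * 5.67e-8 * 8.4510e+11 / 1000 = 39.196 kW/m^2

39.196 kW/m^2


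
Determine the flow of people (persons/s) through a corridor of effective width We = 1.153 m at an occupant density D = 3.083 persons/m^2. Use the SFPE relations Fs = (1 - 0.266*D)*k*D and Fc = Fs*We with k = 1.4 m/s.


1 - 0.266*D = 1 - 0.266*3.083 = 0.17992
Fs = 0.17992 * 1.4 * 3.083 = 0.77658 persons/(s*m)
Fc = 0.77658 * 1.153 = 0.89540 persons/s

0.89540 persons/s


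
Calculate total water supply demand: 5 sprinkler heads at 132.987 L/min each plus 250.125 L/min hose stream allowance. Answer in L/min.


Sprinkler demand = 5 * 132.987 = 664.935 L/min
Total = 664.935 + 250.125 = 915.06 L/min

915.06 L/min


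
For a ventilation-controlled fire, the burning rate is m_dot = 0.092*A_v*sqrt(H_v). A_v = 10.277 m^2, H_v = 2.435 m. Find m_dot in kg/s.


sqrt(H_v) = 1.5604
m_dot = 0.092 * 10.277 * 1.5604 = 1.4754 kg/s

1.4754 kg/s


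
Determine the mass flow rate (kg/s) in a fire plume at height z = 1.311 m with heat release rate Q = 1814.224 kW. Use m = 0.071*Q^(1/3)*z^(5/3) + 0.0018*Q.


Q^(1/3) = 12.196
z^(5/3) = 1.5704
First term = 0.071 * 12.196 * 1.5704 = 1.3599
Second term = 0.0018 * 1814.224 = 3.2656
m = 4.6255 kg/s

4.6255 kg/s


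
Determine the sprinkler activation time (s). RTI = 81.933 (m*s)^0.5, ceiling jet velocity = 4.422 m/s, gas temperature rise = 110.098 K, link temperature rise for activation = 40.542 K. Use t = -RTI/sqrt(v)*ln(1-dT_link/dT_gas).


dT_link/dT_gas = 0.36824
ln(1 - 0.36824) = -0.45924
t = -81.933 / sqrt(4.422) * -0.45924 = 17.893 s

17.893 s


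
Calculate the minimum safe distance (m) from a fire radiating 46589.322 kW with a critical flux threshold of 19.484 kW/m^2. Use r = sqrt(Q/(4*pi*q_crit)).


4*pi*q_crit = 244.84
Q/(4*pi*q_crit) = 190.28
r = sqrt(190.28) = 13.794 m

13.794 m


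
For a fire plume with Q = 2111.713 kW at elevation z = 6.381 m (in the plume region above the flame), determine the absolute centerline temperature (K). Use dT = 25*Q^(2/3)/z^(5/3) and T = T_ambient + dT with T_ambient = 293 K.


Q^(2/3) = 164.60
z^(5/3) = 21.952
dT = 25 * 164.60 / 21.952 = 187.45 K
T = 293 + 187.45 = 480.45 K

480.45 K


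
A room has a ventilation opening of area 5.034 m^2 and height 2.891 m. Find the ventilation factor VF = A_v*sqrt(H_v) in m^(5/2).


sqrt(H_v) = 1.7003
VF = 5.034 * 1.7003 = 8.5593 m^(5/2)

8.5593 m^(5/2)


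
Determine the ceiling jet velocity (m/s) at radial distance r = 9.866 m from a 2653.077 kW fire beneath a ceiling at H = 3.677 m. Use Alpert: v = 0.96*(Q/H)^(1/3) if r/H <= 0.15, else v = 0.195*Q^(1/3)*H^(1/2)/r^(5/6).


r/H = 9.866 / 3.677 = 2.6832
r/H > 0.15, so v = 0.195*Q^(1/3)*H^(1/2)/r^(5/6)
Q^(1/3) = 13.844
H^(1/2) = 1.9176
r^(5/6) = 6.7368
v = 0.195 * 13.844 * 1.9176 / 6.7368 = 0.76839 m/s

0.76839 m/s


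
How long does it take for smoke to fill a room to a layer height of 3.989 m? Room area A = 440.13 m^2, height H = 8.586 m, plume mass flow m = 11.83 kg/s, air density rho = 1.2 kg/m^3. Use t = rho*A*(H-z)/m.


H - z = 4.597 m
t = 1.2 * 440.13 * 4.597 / 11.83 = 205.24 s

205.24 s


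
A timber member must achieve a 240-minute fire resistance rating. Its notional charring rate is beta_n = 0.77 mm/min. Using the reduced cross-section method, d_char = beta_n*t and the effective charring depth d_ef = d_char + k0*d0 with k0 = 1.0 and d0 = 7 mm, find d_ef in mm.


d_char = 0.77 * 240 = 184.8 mm
d_ef = 184.8 + 1.0*7 = 191.8 mm

191.8 mm


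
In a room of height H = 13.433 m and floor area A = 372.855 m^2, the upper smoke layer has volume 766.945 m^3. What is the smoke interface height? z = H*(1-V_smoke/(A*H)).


V/(A*H) = 0.15313
1 - 0.15313 = 0.84687
z = 13.433 * 0.84687 = 11.376 m

11.376 m


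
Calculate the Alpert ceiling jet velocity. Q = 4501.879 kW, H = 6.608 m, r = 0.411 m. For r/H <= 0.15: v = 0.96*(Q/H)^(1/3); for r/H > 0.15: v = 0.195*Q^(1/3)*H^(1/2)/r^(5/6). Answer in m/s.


r/H = 0.411 / 6.608 = 0.062197
r/H <= 0.15, so v = 0.96*(Q/H)^(1/3)
Q/H = 681.28
(Q/H)^(1/3) = 8.7992
v = 0.96 * 8.7992 = 8.4472 m/s

8.4472 m/s


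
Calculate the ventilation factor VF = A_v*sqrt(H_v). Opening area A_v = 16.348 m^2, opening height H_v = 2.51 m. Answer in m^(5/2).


sqrt(H_v) = 1.5843
VF = 16.348 * 1.5843 = 25.900 m^(5/2)

25.900 m^(5/2)


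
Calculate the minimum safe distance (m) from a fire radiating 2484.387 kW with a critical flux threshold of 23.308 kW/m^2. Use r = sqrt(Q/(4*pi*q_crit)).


4*pi*q_crit = 292.90
Q/(4*pi*q_crit) = 8.4821
r = sqrt(8.4821) = 2.9124 m

2.9124 m


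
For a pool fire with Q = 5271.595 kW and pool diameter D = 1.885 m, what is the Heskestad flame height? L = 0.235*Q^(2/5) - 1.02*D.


Q^(2/5) = 30.816
0.235 * Q^(2/5) = 7.2418
1.02 * D = 1.9227
L = 5.3191 m

5.3191 m


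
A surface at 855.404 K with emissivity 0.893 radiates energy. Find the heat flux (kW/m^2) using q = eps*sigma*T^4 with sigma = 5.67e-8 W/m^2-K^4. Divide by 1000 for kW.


T^4 = 5.3541e+11
q = 0.893 * 5.67e-8 * 5.3541e+11 / 1000 = 27.109 kW/m^2

27.109 kW/m^2


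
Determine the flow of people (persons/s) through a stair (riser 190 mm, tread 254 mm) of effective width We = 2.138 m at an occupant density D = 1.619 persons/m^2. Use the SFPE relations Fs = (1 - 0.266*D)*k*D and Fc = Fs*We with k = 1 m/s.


1 - 0.266*D = 1 - 0.266*1.619 = 0.56935
Fs = 0.56935 * 1 * 1.619 = 0.92177 persons/(s*m)
Fc = 0.92177 * 2.138 = 1.9707 persons/s

1.9707 persons/s


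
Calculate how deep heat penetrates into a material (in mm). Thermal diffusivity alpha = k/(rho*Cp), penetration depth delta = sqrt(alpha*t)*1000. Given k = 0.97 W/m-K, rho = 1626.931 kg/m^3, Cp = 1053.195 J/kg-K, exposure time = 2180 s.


alpha = 0.97 / (1626.931 * 1053.195) = 5.6610e-07 m^2/s
alpha * t = 0.0012341
delta = sqrt(0.0012341) * 1000 = 35.130 mm

35.130 mm


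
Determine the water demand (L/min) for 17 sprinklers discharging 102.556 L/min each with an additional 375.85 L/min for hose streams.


Sprinkler demand = 17 * 102.556 = 1743.452 L/min
Total = 1743.452 + 375.85 = 2119.302 L/min

2119.302 L/min


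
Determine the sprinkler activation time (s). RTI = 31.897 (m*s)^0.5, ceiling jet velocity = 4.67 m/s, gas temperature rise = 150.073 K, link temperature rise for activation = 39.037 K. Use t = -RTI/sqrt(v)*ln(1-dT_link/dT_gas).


dT_link/dT_gas = 0.26012
ln(1 - 0.26012) = -0.30127
t = -31.897 / sqrt(4.67) * -0.30127 = 4.4468 s

4.4468 s


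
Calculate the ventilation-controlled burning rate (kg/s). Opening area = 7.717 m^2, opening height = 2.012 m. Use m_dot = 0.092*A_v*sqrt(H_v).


sqrt(H_v) = 1.4184
m_dot = 0.092 * 7.717 * 1.4184 = 1.0070 kg/s

1.0070 kg/s


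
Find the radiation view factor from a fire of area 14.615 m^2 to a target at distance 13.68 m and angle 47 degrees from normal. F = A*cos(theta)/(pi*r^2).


cos(47 deg) = 0.68200
pi*r^2 = 587.93
F = 14.615 * 0.68200 / 587.93 = 0.016954

0.016954


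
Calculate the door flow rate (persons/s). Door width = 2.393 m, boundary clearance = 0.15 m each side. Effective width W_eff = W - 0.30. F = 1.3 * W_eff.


W_eff = 2.393 - 0.30 = 2.093 m
F = 1.3 * 2.093 = 2.7209 persons/s

2.7209 persons/s


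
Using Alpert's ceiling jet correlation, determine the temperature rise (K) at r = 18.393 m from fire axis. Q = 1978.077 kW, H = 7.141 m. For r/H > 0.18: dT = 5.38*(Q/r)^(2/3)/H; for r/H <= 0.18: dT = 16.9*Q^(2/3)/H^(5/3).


r/H = 18.393 / 7.141 = 2.5757
r/H > 0.18, so dT = 5.38*(Q/r)^(2/3)/H
Q/r = 107.55
(Q/r)^(2/3) = 22.615
dT = 5.38 * 22.615 / 7.141 = 17.038 K

17.038 K


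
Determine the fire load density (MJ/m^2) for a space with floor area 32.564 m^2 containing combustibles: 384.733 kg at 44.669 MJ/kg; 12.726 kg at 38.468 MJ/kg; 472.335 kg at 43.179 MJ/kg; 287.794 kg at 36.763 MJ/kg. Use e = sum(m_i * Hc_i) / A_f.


Total energy = 384.733*44.669 + 12.726*38.468 + 472.335*43.179 + 287.794*36.763
= 17185.64 + 489.5438 + 20394.95 + 10580.17
= 48650.31 MJ
e = 48650.31 / 32.564 = 1494.0 MJ/m^2

1494.0 MJ/m^2


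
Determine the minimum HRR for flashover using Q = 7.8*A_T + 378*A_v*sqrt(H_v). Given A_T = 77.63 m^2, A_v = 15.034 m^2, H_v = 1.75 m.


7.8*A_T = 605.514
sqrt(H_v) = 1.3229
378*A_v*sqrt(H_v) = 7517.7
Q = 605.514 + 7517.7 = 8123.2 kW

8123.2 kW


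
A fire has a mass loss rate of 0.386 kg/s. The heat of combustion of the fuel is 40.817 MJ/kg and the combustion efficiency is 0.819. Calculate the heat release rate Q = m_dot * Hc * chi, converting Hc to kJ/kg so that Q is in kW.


Hc = 40.817 MJ/kg = 40.817 * 1000 kJ/kg = 40817 kJ/kg
Q = 0.386 kg/s * 40817 kJ/kg * 0.819 = 12904 kW

12904 kW


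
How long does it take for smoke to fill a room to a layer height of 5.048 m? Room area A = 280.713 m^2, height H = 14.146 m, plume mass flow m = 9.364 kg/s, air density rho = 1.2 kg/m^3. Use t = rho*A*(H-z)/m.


H - z = 9.098 m
t = 1.2 * 280.713 * 9.098 / 9.364 = 327.29 s

327.29 s


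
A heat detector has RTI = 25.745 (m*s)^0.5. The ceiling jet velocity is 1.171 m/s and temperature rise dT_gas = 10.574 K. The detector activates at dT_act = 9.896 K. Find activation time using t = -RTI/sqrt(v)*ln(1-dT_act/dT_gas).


dT_act/dT_gas = 0.93588
ln(1 - 0.93588) = -2.7470
t = -25.745 / sqrt(1.171) * -2.7470 = 65.354 s

65.354 s


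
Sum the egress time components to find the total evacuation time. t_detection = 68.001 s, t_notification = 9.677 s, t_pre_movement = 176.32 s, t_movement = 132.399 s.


Total = 68.001 + 9.677 + 176.32 + 132.399 = 386.397 s

386.397 s


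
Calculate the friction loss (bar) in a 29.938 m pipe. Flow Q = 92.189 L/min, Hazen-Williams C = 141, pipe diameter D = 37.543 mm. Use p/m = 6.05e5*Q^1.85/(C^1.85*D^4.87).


Q^1.85 = 4311.8
C^1.85 = 9463.6
D^4.87 = 4.6554e+07
p/m = 0.0059211 bar/m
p_total = 0.0059211 * 29.938 = 0.17727 bar

0.17727 bar


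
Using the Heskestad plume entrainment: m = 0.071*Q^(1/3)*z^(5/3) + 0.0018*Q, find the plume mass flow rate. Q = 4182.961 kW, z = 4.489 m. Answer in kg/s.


Q^(1/3) = 16.112
z^(5/3) = 12.216
First term = 0.071 * 16.112 * 12.216 = 13.974
Second term = 0.0018 * 4182.961 = 7.5293
m = 21.504 kg/s

21.504 kg/s


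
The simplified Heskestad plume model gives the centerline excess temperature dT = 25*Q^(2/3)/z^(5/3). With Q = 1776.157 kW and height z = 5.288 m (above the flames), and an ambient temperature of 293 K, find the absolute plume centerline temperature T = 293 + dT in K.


Q^(2/3) = 146.66
z^(5/3) = 16.050
dT = 25 * 146.66 / 16.050 = 228.44 K
T = 293 + 228.44 = 521.44 K

521.44 K


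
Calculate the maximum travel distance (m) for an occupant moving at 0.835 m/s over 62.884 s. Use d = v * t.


d = 0.835 * 62.884 = 52.508 m

52.508 m


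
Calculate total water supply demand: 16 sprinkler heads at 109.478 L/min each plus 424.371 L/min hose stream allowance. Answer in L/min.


Sprinkler demand = 16 * 109.478 = 1751.648 L/min
Total = 1751.648 + 424.371 = 2176.019 L/min

2176.019 L/min


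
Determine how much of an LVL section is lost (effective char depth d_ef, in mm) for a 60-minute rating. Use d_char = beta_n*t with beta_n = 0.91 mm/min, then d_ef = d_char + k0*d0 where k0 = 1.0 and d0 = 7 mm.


d_char = 0.91 * 60 = 54.6 mm
d_ef = 54.6 + 1.0*7 = 61.6 mm

61.6 mm


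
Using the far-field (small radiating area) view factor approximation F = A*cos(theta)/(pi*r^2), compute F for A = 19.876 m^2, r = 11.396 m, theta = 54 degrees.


cos(54 deg) = 0.58779
pi*r^2 = 407.99
F = 19.876 * 0.58779 / 407.99 = 0.028635

0.028635


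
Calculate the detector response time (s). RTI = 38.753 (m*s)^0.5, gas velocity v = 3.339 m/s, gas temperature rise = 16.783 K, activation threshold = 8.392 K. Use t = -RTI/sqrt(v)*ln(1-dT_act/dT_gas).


dT_act/dT_gas = 0.50003
ln(1 - 0.50003) = -0.69321
t = -38.753 / sqrt(3.339) * -0.69321 = 14.701 s

14.701 s


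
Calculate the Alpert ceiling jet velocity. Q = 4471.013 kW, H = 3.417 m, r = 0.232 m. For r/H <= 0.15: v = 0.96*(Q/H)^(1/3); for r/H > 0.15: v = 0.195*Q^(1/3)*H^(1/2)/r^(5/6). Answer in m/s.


r/H = 0.232 / 3.417 = 0.067896
r/H <= 0.15, so v = 0.96*(Q/H)^(1/3)
Q/H = 1308.5
(Q/H)^(1/3) = 10.938
v = 0.96 * 10.938 = 10.500 m/s

10.500 m/s


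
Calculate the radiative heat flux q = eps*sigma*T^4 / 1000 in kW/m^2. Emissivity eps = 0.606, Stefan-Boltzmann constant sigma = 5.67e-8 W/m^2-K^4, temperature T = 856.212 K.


T^4 = 5.3743e+11
q = 0.606 * 5.67e-8 * 5.3743e+11 / 1000 = 18.466 kW/m^2

18.466 kW/m^2


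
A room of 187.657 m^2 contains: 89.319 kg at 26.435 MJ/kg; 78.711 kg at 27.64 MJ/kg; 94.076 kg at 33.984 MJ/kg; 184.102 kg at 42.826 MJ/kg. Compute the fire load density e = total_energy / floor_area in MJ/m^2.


Total energy = 89.319*26.435 + 78.711*27.64 + 94.076*33.984 + 184.102*42.826
= 2361.148 + 2175.572 + 3197.079 + 7884.352
= 15618.15 MJ
e = 15618.15 / 187.657 = 83.227 MJ/m^2

83.227 MJ/m^2


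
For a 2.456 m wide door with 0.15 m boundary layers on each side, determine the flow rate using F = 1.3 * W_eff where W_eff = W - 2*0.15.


W_eff = 2.456 - 0.30 = 2.156 m
F = 1.3 * 2.156 = 2.8028 persons/s

2.8028 persons/s


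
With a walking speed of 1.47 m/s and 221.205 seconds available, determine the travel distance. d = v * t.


d = 1.47 * 221.205 = 325.17 m

325.17 m


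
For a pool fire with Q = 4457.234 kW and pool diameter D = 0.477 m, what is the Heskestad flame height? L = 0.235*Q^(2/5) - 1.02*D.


Q^(2/5) = 28.816
0.235 * Q^(2/5) = 6.7716
1.02 * D = 0.48654
L = 6.2851 m

6.2851 m


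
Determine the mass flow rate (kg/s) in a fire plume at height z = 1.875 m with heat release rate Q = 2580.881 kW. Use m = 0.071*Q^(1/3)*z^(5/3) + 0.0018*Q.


Q^(1/3) = 13.717
z^(5/3) = 2.8510
First term = 0.071 * 13.717 * 2.8510 = 2.7766
Second term = 0.0018 * 2580.881 = 4.6456
m = 7.4222 kg/s

7.4222 kg/s


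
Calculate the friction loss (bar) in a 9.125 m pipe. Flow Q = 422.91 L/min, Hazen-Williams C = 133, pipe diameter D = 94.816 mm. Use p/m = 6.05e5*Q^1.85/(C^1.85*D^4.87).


Q^1.85 = 72204
C^1.85 = 8494.3
D^4.87 = 4.2405e+09
p/m = 0.0012128 bar/m
p_total = 0.0012128 * 9.125 = 0.011066 bar

0.011066 bar


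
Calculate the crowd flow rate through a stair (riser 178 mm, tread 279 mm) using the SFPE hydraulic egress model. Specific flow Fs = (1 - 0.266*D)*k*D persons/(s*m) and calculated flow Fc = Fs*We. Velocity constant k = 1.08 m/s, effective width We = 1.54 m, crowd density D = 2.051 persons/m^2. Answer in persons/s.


1 - 0.266*D = 1 - 0.266*2.051 = 0.45443
Fs = 0.45443 * 1.08 * 2.051 = 1.0066 persons/(s*m)
Fc = 1.0066 * 1.54 = 1.5502 persons/s

1.5502 persons/s


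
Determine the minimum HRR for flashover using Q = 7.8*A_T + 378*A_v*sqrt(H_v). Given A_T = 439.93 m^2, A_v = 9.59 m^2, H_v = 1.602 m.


7.8*A_T = 3431.454
sqrt(H_v) = 1.2657
378*A_v*sqrt(H_v) = 4588.2
Q = 3431.454 + 4588.2 = 8019.6 kW

8019.6 kW


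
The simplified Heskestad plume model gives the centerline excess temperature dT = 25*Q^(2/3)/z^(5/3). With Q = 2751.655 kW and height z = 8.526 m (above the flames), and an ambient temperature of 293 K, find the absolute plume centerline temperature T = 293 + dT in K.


Q^(2/3) = 196.36
z^(5/3) = 35.583
dT = 25 * 196.36 / 35.583 = 137.96 K
T = 293 + 137.96 = 430.96 K

430.96 K


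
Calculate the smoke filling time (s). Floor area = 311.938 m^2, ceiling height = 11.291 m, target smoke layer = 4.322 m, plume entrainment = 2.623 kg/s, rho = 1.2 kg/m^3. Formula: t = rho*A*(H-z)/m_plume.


H - z = 6.969 m
t = 1.2 * 311.938 * 6.969 / 2.623 = 994.54 s

994.54 s


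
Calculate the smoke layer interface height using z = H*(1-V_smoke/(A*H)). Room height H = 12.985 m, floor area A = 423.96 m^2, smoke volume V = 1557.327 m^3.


V/(A*H) = 0.28289
1 - 0.28289 = 0.71711
z = 12.985 * 0.71711 = 9.3117 m

9.3117 m


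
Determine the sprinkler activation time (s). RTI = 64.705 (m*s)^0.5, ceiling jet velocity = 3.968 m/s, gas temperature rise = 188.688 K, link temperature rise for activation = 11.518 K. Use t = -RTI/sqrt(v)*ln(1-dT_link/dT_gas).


dT_link/dT_gas = 0.061043
ln(1 - 0.061043) = -0.062985
t = -64.705 / sqrt(3.968) * -0.062985 = 2.0459 s

2.0459 s


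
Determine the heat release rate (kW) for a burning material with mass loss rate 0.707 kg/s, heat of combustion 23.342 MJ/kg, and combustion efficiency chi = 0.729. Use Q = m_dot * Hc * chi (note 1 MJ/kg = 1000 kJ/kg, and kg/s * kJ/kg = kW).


Hc = 23.342 MJ/kg = 23.342 * 1000 kJ/kg = 23342 kJ/kg
Q = 0.707 kg/s * 23342 kJ/kg * 0.729 = 12031 kW

12031 kW


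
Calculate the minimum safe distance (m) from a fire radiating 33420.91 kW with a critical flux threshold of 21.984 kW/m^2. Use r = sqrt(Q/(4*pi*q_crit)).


4*pi*q_crit = 276.26
Q/(4*pi*q_crit) = 120.98
r = sqrt(120.98) = 10.999 m

10.999 m


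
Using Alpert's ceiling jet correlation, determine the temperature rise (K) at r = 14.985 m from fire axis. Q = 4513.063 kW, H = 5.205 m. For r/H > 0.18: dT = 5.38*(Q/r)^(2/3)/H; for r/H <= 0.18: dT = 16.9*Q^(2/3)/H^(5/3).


r/H = 14.985 / 5.205 = 2.8790
r/H > 0.18, so dT = 5.38*(Q/r)^(2/3)/H
Q/r = 301.17
(Q/r)^(2/3) = 44.931
dT = 5.38 * 44.931 / 5.205 = 46.441 K

46.441 K


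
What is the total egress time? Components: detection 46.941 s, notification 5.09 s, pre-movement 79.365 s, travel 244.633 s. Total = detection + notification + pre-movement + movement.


Total = 46.941 + 5.09 + 79.365 + 244.633 = 376.029 s

376.029 s


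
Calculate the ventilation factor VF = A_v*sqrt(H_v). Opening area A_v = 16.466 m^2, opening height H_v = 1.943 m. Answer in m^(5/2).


sqrt(H_v) = 1.3939
VF = 16.466 * 1.3939 = 22.952 m^(5/2)

22.952 m^(5/2)


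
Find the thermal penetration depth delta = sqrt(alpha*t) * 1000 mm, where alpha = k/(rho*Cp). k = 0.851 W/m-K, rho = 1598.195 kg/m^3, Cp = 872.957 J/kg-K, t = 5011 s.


alpha = 0.851 / (1598.195 * 872.957) = 6.0997e-07 m^2/s
alpha * t = 0.0030565
delta = sqrt(0.0030565) * 1000 = 55.286 mm

55.286 mm


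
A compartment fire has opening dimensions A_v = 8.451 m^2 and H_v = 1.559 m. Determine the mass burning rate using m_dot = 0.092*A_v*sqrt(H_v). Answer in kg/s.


sqrt(H_v) = 1.2486
m_dot = 0.092 * 8.451 * 1.2486 = 0.97078 kg/s

0.97078 kg/s


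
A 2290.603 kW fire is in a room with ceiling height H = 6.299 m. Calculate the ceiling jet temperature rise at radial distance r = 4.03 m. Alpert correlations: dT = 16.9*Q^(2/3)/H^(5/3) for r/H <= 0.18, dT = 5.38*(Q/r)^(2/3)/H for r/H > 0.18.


r/H = 4.03 / 6.299 = 0.63978
r/H > 0.18, so dT = 5.38*(Q/r)^(2/3)/H
Q/r = 568.39
(Q/r)^(2/3) = 68.617
dT = 5.38 * 68.617 / 6.299 = 58.606 K

58.606 K


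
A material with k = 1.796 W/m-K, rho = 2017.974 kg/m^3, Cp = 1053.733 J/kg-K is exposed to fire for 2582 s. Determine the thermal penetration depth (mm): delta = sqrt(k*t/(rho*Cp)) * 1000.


alpha = 1.796 / (2017.974 * 1053.733) = 8.4462e-07 m^2/s
alpha * t = 0.0021808
delta = sqrt(0.0021808) * 1000 = 46.699 mm

46.699 mm


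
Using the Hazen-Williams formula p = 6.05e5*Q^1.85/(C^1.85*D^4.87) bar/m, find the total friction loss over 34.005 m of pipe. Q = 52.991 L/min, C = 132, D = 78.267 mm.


Q^1.85 = 1548.0
C^1.85 = 8376.5
D^4.87 = 1.6662e+09
p/m = 6.7103e-05 bar/m
p_total = 6.7103e-05 * 34.005 = 0.0022818 bar

0.0022818 bar


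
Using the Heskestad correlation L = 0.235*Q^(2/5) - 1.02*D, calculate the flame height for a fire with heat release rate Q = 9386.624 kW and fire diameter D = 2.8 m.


Q^(2/5) = 38.815
0.235 * Q^(2/5) = 9.1216
1.02 * D = 2.856
L = 6.2656 m

6.2656 m


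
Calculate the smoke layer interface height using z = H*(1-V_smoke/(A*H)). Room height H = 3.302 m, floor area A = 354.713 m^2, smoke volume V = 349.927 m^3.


V/(A*H) = 0.29876
1 - 0.29876 = 0.70124
z = 3.302 * 0.70124 = 2.3155 m

2.3155 m


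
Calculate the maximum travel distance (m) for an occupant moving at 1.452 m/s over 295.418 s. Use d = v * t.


d = 1.452 * 295.418 = 428.95 m

428.95 m


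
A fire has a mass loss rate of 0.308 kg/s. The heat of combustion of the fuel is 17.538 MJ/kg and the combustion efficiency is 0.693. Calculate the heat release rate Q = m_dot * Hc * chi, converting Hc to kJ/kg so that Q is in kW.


Hc = 17.538 MJ/kg = 17.538 * 1000 kJ/kg = 17538 kJ/kg
Q = 0.308 kg/s * 17538 kJ/kg * 0.693 = 3743.4 kW

3743.4 kW


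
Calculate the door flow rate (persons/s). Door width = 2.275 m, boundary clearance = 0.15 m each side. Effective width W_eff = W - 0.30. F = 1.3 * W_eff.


W_eff = 2.275 - 0.30 = 1.975 m
F = 1.3 * 1.975 = 2.5675 persons/s

2.5675 persons/s


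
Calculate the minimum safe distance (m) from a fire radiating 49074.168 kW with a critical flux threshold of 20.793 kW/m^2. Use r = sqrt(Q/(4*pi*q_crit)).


4*pi*q_crit = 261.29
Q/(4*pi*q_crit) = 187.81
r = sqrt(187.81) = 13.704 m

13.704 m


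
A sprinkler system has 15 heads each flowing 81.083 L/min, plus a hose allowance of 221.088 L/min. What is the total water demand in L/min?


Sprinkler demand = 15 * 81.083 = 1216.245 L/min
Total = 1216.245 + 221.088 = 1437.333 L/min

1437.333 L/min


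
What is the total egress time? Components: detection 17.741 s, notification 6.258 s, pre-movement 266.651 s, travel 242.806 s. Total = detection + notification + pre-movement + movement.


Total = 17.741 + 6.258 + 266.651 + 242.806 = 533.456 s

533.456 s


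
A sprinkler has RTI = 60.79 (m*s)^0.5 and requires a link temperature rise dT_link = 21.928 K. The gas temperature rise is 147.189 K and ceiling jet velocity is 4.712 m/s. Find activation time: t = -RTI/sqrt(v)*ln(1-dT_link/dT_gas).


dT_link/dT_gas = 0.14898
ln(1 - 0.14898) = -0.16132
t = -60.79 / sqrt(4.712) * -0.16132 = 4.5176 s

4.5176 s


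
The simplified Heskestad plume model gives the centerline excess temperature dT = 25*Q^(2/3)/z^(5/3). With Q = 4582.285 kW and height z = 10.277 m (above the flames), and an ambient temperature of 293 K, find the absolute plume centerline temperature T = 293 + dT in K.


Q^(2/3) = 275.88
z^(5/3) = 48.578
dT = 25 * 275.88 / 48.578 = 141.98 K
T = 293 + 141.98 = 434.98 K

434.98 K


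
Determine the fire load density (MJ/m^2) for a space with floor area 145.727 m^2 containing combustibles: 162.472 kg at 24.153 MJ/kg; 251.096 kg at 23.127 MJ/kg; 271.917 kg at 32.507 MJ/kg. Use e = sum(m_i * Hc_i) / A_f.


Total energy = 162.472*24.153 + 251.096*23.127 + 271.917*32.507
= 3924.186 + 5807.097 + 8839.206
= 18570.49 MJ
e = 18570.49 / 145.727 = 127.43 MJ/m^2

127.43 MJ/m^2


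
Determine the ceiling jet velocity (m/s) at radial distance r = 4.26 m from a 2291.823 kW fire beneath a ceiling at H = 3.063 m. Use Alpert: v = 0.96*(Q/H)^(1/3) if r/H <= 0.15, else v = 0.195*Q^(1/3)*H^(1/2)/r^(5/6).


r/H = 4.26 / 3.063 = 1.3908
r/H > 0.15, so v = 0.195*Q^(1/3)*H^(1/2)/r^(5/6)
Q^(1/3) = 13.184
H^(1/2) = 1.7501
r^(5/6) = 3.3459
v = 0.195 * 13.184 * 1.7501 / 3.3459 = 1.3448 m/s

1.3448 m/s


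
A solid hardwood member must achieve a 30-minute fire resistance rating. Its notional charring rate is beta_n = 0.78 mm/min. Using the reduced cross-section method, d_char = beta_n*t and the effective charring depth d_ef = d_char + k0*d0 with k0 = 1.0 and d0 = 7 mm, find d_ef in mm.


d_char = 0.78 * 30 = 23.4 mm
d_ef = 23.4 + 1.0*7 = 30.4 mm

30.4 mm


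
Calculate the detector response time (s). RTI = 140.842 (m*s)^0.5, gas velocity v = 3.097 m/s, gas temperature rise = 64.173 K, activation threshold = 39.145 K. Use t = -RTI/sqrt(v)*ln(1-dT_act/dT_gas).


dT_act/dT_gas = 0.60999
ln(1 - 0.60999) = -0.94159
t = -140.842 / sqrt(3.097) * -0.94159 = 75.357 s

75.357 s


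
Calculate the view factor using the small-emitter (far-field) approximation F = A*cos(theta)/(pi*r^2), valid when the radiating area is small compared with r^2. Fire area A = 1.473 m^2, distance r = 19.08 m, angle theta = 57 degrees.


cos(57 deg) = 0.54464
pi*r^2 = 1143.7
F = 1.473 * 0.54464 / 1143.7 = 0.00070146

0.00070146


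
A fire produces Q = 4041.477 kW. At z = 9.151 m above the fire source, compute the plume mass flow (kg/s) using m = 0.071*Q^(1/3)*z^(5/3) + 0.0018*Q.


Q^(1/3) = 15.929
z^(5/3) = 40.036
First term = 0.071 * 15.929 * 40.036 = 45.278
Second term = 0.0018 * 4041.477 = 7.2747
m = 52.553 kg/s

52.553 kg/s


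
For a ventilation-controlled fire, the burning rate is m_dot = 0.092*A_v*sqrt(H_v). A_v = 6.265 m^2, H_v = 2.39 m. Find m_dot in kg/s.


sqrt(H_v) = 1.5460
m_dot = 0.092 * 6.265 * 1.5460 = 0.89106 kg/s

0.89106 kg/s


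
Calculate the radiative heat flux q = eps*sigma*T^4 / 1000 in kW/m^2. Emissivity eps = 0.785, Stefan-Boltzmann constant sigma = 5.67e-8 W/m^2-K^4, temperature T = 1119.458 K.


T^4 = 1.5705e+12
q = 0.785 * 5.67e-8 * 1.5705e+12 / 1000 = 69.901 kW/m^2

69.901 kW/m^2


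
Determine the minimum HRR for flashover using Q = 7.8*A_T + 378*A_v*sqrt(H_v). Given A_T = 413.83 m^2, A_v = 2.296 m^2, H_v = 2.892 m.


7.8*A_T = 3227.874
sqrt(H_v) = 1.7006
378*A_v*sqrt(H_v) = 1475.9
Q = 3227.874 + 1475.9 = 4703.8 kW

4703.8 kW


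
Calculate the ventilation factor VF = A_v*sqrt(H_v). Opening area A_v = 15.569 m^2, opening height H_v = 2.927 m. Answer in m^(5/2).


sqrt(H_v) = 1.7108
VF = 15.569 * 1.7108 = 26.636 m^(5/2)

26.636 m^(5/2)


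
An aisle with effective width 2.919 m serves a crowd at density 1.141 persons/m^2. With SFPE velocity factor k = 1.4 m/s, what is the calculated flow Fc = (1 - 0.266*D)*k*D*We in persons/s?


1 - 0.266*D = 1 - 0.266*1.141 = 0.69649
Fs = 0.69649 * 1.4 * 1.141 = 1.1126 persons/(s*m)
Fc = 1.1126 * 2.919 = 3.2476 persons/s

3.2476 persons/s


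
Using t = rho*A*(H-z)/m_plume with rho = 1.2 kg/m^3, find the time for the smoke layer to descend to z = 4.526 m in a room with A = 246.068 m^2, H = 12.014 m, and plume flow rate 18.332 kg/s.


H - z = 7.488 m
t = 1.2 * 246.068 * 7.488 / 18.332 = 120.61 s

120.61 s


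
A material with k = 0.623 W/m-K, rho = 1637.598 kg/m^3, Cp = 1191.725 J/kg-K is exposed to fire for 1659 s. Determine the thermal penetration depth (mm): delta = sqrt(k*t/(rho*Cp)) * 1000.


alpha = 0.623 / (1637.598 * 1191.725) = 3.1923e-07 m^2/s
alpha * t = 0.00052960
delta = sqrt(0.00052960) * 1000 = 23.013 mm

23.013 mm


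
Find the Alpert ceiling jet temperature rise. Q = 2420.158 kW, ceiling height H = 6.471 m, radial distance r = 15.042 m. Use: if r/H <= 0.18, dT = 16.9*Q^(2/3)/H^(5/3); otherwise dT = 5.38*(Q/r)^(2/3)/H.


r/H = 15.042 / 6.471 = 2.3245
r/H > 0.18, so dT = 5.38*(Q/r)^(2/3)/H
Q/r = 160.89
(Q/r)^(2/3) = 29.582
dT = 5.38 * 29.582 / 6.471 = 24.594 K

24.594 K


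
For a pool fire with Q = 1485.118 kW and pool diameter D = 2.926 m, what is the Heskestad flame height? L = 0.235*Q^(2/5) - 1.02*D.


Q^(2/5) = 18.565
0.235 * Q^(2/5) = 4.3629
1.02 * D = 2.9845
L = 1.3783 m

1.3783 m


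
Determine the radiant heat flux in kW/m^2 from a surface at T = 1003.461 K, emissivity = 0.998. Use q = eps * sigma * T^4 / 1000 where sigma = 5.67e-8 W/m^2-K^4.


T^4 = 1.0139e+12
q = 0.998 * 5.67e-8 * 1.0139e+12 / 1000 = 57.374 kW/m^2

57.374 kW/m^2


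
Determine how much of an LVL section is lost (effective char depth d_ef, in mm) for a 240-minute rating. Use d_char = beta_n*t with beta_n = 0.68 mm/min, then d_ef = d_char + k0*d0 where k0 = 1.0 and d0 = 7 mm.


d_char = 0.68 * 240 = 163.2 mm
d_ef = 163.2 + 1.0*7 = 170.2 mm

170.2 mm


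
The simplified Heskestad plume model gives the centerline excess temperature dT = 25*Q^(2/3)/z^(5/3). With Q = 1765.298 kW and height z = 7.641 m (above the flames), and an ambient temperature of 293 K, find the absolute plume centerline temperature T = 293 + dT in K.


Q^(2/3) = 146.06
z^(5/3) = 29.643
dT = 25 * 146.06 / 29.643 = 123.19 K
T = 293 + 123.19 = 416.19 K

416.19 K


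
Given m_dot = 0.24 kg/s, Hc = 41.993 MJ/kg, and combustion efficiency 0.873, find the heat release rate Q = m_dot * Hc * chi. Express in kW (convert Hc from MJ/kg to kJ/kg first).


Hc = 41.993 MJ/kg = 41.993 * 1000 kJ/kg = 41993 kJ/kg
Q = 0.24 kg/s * 41993 kJ/kg * 0.873 = 8798.4 kW

8798.4 kW


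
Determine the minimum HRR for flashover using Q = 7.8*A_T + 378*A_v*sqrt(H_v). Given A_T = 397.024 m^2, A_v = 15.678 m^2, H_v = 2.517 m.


7.8*A_T = 3096.8
sqrt(H_v) = 1.5865
378*A_v*sqrt(H_v) = 9402.1
Q = 3096.8 + 9402.1 = 12499 kW

12499 kW


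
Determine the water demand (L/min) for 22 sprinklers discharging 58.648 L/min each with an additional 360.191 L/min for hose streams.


Sprinkler demand = 22 * 58.648 = 1290.256 L/min
Total = 1290.256 + 360.191 = 1650.447 L/min

1650.447 L/min


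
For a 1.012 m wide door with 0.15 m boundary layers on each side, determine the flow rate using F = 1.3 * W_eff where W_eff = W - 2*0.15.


W_eff = 1.012 - 0.30 = 0.712 m
F = 1.3 * 0.712 = 0.92560 persons/s

0.92560 persons/s


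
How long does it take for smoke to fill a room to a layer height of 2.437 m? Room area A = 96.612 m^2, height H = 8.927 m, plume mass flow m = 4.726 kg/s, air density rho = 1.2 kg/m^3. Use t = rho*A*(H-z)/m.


H - z = 6.49 m
t = 1.2 * 96.612 * 6.49 / 4.726 = 159.21 s

159.21 s


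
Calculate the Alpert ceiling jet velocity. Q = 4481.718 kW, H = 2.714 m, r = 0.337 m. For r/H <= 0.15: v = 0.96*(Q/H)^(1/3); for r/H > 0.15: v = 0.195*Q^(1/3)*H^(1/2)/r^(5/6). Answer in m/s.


r/H = 0.337 / 2.714 = 0.12417
r/H <= 0.15, so v = 0.96*(Q/H)^(1/3)
Q/H = 1651.3
(Q/H)^(1/3) = 11.820
v = 0.96 * 11.820 = 11.347 m/s

11.347 m/s


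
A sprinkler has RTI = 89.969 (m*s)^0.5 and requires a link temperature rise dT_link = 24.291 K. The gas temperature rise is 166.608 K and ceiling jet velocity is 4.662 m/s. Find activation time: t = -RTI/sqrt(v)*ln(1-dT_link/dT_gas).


dT_link/dT_gas = 0.14580
ln(1 - 0.14580) = -0.15759
t = -89.969 / sqrt(4.662) * -0.15759 = 6.5664 s

6.5664 s


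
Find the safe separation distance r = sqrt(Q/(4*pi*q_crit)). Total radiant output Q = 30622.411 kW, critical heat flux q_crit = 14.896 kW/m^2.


4*pi*q_crit = 187.19
Q/(4*pi*q_crit) = 163.59
r = sqrt(163.59) = 12.790 m

12.790 m


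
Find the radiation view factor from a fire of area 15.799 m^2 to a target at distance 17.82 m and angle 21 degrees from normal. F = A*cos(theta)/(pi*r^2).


cos(21 deg) = 0.93358
pi*r^2 = 997.62
F = 15.799 * 0.93358 / 997.62 = 0.014785

0.014785


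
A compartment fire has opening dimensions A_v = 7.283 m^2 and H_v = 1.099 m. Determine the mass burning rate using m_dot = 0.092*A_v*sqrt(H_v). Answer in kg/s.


sqrt(H_v) = 1.0483
m_dot = 0.092 * 7.283 * 1.0483 = 0.70242 kg/s

0.70242 kg/s


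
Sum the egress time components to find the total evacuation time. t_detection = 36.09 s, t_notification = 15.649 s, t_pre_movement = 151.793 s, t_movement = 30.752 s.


Total = 36.09 + 15.649 + 151.793 + 30.752 = 234.284 s

234.284 s


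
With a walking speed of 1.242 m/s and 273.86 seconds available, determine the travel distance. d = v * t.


d = 1.242 * 273.86 = 340.13 m

340.13 m


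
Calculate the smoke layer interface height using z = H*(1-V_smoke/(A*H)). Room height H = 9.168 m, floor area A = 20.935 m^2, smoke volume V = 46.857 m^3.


V/(A*H) = 0.24413
1 - 0.24413 = 0.75587
z = 9.168 * 0.75587 = 6.9298 m

6.9298 m


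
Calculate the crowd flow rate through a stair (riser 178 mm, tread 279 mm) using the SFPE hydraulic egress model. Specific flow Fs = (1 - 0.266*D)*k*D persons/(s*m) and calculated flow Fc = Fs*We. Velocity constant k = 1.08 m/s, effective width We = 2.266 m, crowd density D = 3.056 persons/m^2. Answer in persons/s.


1 - 0.266*D = 1 - 0.266*3.056 = 0.18710
Fs = 0.18710 * 1.08 * 3.056 = 0.61753 persons/(s*m)
Fc = 0.61753 * 2.266 = 1.3993 persons/s

1.3993 persons/s


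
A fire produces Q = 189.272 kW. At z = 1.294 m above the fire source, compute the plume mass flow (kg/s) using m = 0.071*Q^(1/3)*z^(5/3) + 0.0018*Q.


Q^(1/3) = 5.7415
z^(5/3) = 1.5366
First term = 0.071 * 5.7415 * 1.5366 = 0.62639
Second term = 0.0018 * 189.272 = 0.34069
m = 0.96708 kg/s

0.96708 kg/s


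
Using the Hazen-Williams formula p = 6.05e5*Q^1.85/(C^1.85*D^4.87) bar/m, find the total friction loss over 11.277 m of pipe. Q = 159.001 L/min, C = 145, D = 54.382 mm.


Q^1.85 = 11819
C^1.85 = 9966.2
D^4.87 = 2.8292e+08
p/m = 0.0025360 bar/m
p_total = 0.0025360 * 11.277 = 0.028598 bar

0.028598 bar


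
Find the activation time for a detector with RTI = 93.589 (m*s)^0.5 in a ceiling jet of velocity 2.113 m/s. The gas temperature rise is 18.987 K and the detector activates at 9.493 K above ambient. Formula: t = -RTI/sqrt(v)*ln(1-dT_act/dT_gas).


dT_act/dT_gas = 0.49997
ln(1 - 0.49997) = -0.69309
t = -93.589 / sqrt(2.113) * -0.69309 = 44.624 s

44.624 s


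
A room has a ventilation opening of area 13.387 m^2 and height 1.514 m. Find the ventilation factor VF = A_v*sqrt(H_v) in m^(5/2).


sqrt(H_v) = 1.2304
VF = 13.387 * 1.2304 = 16.472 m^(5/2)

16.472 m^(5/2)


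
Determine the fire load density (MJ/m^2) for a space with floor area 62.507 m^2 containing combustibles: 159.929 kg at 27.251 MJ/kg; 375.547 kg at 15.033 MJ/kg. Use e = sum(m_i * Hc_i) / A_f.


Total energy = 159.929*27.251 + 375.547*15.033
= 4358.225 + 5645.598
= 10003.82 MJ
e = 10003.82 / 62.507 = 160.04 MJ/m^2

160.04 MJ/m^2


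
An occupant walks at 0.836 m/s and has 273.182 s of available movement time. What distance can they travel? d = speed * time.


d = 0.836 * 273.182 = 228.38 m

228.38 m


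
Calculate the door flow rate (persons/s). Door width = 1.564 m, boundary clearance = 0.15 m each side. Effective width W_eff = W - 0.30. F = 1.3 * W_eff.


W_eff = 1.564 - 0.30 = 1.264 m
F = 1.3 * 1.264 = 1.6432 persons/s

1.6432 persons/s


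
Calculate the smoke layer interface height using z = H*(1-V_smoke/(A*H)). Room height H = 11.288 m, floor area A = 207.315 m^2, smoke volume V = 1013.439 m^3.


V/(A*H) = 0.43306
1 - 0.43306 = 0.56694
z = 11.288 * 0.56694 = 6.3996 m

6.3996 m


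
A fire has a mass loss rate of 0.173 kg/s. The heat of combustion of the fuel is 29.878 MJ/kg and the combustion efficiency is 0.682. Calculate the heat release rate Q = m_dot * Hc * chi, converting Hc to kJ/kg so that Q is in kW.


Hc = 29.878 MJ/kg = 29.878 * 1000 kJ/kg = 29878 kJ/kg
Q = 0.173 kg/s * 29878 kJ/kg * 0.682 = 3525.2 kW

3525.2 kW


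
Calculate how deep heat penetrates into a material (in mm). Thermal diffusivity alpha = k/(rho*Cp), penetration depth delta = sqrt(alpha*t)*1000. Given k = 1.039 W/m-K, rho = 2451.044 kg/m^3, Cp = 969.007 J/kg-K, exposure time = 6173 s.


alpha = 1.039 / (2451.044 * 969.007) = 4.3746e-07 m^2/s
alpha * t = 0.0027004
delta = sqrt(0.0027004) * 1000 = 51.966 mm

51.966 mm


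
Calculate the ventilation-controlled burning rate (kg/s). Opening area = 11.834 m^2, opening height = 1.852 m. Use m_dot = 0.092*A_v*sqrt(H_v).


sqrt(H_v) = 1.3609
m_dot = 0.092 * 11.834 * 1.3609 = 1.4816 kg/s

1.4816 kg/s


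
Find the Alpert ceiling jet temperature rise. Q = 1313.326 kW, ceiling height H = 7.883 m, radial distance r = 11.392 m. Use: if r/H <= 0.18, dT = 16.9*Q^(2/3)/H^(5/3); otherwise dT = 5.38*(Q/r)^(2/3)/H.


r/H = 11.392 / 7.883 = 1.4451
r/H > 0.18, so dT = 5.38*(Q/r)^(2/3)/H
Q/r = 115.28
(Q/r)^(2/3) = 23.687
dT = 5.38 * 23.687 / 7.883 = 16.166 K

16.166 K


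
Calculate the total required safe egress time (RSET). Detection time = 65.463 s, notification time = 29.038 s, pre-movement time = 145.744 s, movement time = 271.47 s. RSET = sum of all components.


Total = 65.463 + 29.038 + 145.744 + 271.47 = 511.715 s

511.715 s


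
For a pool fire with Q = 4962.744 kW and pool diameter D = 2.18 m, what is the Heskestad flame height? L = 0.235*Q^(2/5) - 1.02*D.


Q^(2/5) = 30.081
0.235 * Q^(2/5) = 7.0690
1.02 * D = 2.2236
L = 4.8454 m

4.8454 m


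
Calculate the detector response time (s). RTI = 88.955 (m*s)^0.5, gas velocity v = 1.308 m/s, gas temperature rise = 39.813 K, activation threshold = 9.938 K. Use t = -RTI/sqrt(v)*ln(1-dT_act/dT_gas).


dT_act/dT_gas = 0.24962
ln(1 - 0.24962) = -0.28717
t = -88.955 / sqrt(1.308) * -0.28717 = 22.336 s

22.336 s


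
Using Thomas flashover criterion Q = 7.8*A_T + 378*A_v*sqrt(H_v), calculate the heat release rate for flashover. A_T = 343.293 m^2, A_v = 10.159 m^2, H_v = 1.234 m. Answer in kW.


7.8*A_T = 2677.7
sqrt(H_v) = 1.1109
378*A_v*sqrt(H_v) = 4265.8
Q = 2677.7 + 4265.8 = 6943.5 kW

6943.5 kW


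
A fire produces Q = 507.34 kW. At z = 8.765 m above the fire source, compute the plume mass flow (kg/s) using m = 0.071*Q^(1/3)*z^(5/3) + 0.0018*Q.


Q^(1/3) = 7.9757
z^(5/3) = 37.261
First term = 0.071 * 7.9757 * 37.261 = 21.100
Second term = 0.0018 * 507.34 = 0.91321
m = 22.013 kg/s

22.013 kg/s
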